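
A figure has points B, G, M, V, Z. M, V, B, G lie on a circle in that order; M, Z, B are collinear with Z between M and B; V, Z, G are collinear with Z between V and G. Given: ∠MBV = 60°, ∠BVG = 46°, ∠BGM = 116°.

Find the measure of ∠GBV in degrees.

1. ∠BVM = 64°  [cyclic MVBG, opposite ∠V+∠G]
2. ∠BMV = 56°  [△MVB]
3. ∠BGV = 56°  [same arc VB]
4. ∠GBV = 78°  [△VBG]

∠GBV = 78°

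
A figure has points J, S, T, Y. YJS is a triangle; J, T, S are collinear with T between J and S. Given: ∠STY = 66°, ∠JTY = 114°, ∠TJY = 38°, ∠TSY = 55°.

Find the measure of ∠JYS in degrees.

∠JYS = 87°

1. ∠SJY = 38°  [T on ray JS]
2. ∠JSY = 55°  [T on ray SJ]
3. ∠JYS = 87°  [△YJS]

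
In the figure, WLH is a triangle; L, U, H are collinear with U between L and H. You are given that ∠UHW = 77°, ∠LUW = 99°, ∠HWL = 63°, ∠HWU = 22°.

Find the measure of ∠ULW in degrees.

1. ∠LHW = 77°  [U on ray HL]
2. ∠HLW = 40°  [△WLH]
3. ∠ULW = 40°  [U on ray LH]

∠ULW = 40°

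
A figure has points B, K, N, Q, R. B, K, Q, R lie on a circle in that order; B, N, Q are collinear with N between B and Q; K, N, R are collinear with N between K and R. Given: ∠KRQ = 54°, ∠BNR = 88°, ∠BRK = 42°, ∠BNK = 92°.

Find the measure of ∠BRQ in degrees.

1. ∠QNR = 92°  [linear pair at N on BQ]
2. ∠QBR = 50°  [△BNR]
3. ∠BQR = 34°  [△QNR]
4. ∠BRQ = 96°  [△BQR]

∠BRQ = 96°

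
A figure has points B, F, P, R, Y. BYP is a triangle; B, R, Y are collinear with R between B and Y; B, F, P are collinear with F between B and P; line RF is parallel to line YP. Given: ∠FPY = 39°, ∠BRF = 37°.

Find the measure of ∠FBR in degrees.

∠FBR = 104°

1. ∠BPY = 39°  [F on ray PB]
2. ∠BYP = 37°  [RF∥YP, corresponding at R]
3. ∠PBY = 104°  [△BYP]
4. ∠FBR = 104°  [R on BY, F on BP]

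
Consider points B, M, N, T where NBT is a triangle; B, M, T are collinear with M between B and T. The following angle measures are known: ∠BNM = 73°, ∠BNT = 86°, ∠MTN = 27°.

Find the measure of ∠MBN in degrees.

∠MBN = 67°

1. ∠BTN = 27°  [M on ray TB]
2. ∠NBT = 67°  [△NBT]
3. ∠MBN = 67°  [M on ray BT]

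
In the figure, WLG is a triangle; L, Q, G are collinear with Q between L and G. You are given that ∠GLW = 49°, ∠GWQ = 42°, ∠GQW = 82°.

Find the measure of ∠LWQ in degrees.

1. ∠QLW = 49°  [Q on ray LG]
2. ∠LQW = 98°  [linear pair at Q on LG]
3. ∠LWQ = 33°  [△WLQ]

∠LWQ = 33°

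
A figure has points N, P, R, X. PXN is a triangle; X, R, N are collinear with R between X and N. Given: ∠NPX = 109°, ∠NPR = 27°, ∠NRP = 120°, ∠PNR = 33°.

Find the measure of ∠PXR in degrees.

∠PXR = 38°

1. ∠PNX = 33°  [R on ray NX]
2. ∠NXP = 38°  [△PXN]
3. ∠PXR = 38°  [R on ray XN]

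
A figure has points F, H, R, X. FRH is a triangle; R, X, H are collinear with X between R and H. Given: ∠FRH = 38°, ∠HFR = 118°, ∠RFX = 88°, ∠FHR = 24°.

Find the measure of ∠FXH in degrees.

1. ∠FRX = 38°  [X on ray RH]
2. ∠FXR = 54°  [△FRX]
3. ∠FXH = 126°  [linear pair at X on RH]

∠FXH = 126°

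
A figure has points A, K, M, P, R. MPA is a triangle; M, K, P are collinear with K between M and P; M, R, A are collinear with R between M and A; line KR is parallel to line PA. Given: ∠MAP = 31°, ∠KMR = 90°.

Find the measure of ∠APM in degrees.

∠APM = 59°

1. ∠KRM = 31°  [KR∥PA, corresponding at R]
2. ∠MKR = 59°  [△MKR]
3. ∠APM = 59°  [KR∥PA, corresponding at K]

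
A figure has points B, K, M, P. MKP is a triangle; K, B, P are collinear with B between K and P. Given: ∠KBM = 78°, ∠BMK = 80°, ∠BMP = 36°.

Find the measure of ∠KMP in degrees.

∠KMP = 116°

1. ∠BKM = 22°  [△MKB]
2. ∠MBP = 102°  [linear pair at B on KP]
3. ∠BPM = 42°  [△MBP]
4. ∠MKP = 22°  [B on ray KP]
5. ∠KPM = 42°  [B on ray PK]
6. ∠KMP = 116°  [△MKP]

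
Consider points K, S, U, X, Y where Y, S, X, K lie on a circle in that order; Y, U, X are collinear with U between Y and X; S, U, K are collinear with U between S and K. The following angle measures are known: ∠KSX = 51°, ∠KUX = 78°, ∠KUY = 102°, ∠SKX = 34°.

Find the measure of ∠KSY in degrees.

∠KSY = 68°

1. ∠SUY = 78°  [vertical angles at U]
2. ∠SYX = 34°  [same arc SX]
3. ∠KSY = 68°  [△YUS]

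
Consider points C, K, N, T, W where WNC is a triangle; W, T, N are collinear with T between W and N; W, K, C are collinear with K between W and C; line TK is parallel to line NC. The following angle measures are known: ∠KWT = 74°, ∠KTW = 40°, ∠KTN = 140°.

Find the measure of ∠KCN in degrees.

1. ∠TKW = 66°  [△WTK]
2. ∠CKT = 114°  [linear pair at K on WC]
3. ∠KCN = 66°  [TK∥NC, co-interior at C–K]

∠KCN = 66°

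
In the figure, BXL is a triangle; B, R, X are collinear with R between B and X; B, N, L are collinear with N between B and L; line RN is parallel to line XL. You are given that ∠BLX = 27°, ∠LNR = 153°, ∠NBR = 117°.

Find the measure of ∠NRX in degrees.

∠NRX = 144°

1. ∠BNR = 27°  [RN∥XL, corresponding at N]
2. ∠BRN = 36°  [△BRN]
3. ∠NRX = 144°  [linear pair at R on BX]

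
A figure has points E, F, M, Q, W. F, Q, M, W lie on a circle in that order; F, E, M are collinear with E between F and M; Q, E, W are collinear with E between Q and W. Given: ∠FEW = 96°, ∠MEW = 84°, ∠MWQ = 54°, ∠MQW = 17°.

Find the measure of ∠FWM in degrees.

∠FWM = 121°

1. ∠FMW = 42°  [△MEW]
2. ∠MFW = 17°  [same arc MW]
3. ∠FWM = 121°  [△FMW]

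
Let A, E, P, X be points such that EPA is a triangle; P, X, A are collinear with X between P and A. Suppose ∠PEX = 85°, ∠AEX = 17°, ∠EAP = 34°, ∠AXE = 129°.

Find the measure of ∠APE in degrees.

∠APE = 44°

1. ∠EXP = 51°  [linear pair at X on PA]
2. ∠EPX = 44°  [△EPX]
3. ∠APE = 44°  [X on ray PA]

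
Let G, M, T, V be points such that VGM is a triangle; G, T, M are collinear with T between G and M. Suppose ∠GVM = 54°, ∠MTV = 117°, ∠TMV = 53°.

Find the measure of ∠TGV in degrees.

∠TGV = 73°

1. ∠GMV = 53°  [T on ray MG]
2. ∠MGV = 73°  [△VGM]
3. ∠TGV = 73°  [T on ray GM]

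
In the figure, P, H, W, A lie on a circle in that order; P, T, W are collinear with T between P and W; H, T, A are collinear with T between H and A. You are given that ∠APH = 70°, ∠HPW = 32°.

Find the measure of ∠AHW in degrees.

1. ∠AWH = 110°  [cyclic PHWA, opposite ∠P+∠W]
2. ∠HAW = 32°  [same arc HW]
3. ∠AHW = 38°  [△HWA]

∠AHW = 38°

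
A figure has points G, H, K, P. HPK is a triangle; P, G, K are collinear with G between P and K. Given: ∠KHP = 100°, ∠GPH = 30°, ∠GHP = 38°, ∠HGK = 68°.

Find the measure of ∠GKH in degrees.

∠GKH = 50°

1. ∠HPK = 30°  [G on ray PK]
2. ∠HKP = 50°  [△HPK]
3. ∠GKH = 50°  [G on ray KP]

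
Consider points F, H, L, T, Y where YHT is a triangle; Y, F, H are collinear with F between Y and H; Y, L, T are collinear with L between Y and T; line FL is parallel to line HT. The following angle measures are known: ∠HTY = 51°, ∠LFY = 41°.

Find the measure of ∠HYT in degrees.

∠HYT = 88°

1. ∠FLY = 51°  [FL∥HT, corresponding at L]
2. ∠FYL = 88°  [△YFL]
3. ∠HYT = 88°  [F on YH, L on YT]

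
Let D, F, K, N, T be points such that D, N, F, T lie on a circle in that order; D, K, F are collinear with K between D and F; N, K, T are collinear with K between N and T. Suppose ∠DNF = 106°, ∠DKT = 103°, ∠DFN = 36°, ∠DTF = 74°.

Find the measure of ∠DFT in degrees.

∠DFT = 65°

1. ∠FDN = 38°  [△DNF]
2. ∠FKT = 77°  [linear pair at K on DF]
3. ∠FTN = 38°  [same arc NF]
4. ∠DFT = 65°  [△FKT]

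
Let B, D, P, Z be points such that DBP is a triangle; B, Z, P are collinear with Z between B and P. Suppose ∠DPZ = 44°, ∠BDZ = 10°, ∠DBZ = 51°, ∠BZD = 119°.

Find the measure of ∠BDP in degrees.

∠BDP = 85°

1. ∠BPD = 44°  [Z on ray PB]
2. ∠DBP = 51°  [Z on ray BP]
3. ∠BDP = 85°  [△DBP]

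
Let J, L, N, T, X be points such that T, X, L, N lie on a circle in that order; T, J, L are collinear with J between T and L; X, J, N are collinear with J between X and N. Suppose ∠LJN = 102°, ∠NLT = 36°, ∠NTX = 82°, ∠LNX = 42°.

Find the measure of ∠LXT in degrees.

1. ∠NXT = 36°  [same arc TN]
2. ∠TNX = 62°  [△TXN]
3. ∠LTX = 42°  [same arc XL]
4. ∠TLX = 62°  [same arc TX]
5. ∠LXT = 76°  [△TXL]

∠LXT = 76°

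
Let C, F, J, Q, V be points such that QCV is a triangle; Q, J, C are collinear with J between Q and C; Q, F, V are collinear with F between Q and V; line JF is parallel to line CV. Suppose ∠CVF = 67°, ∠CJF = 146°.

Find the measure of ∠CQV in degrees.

∠CQV = 79°

1. ∠CVQ = 67°  [F on ray VQ]
2. ∠FJQ = 34°  [linear pair at J on QC]
3. ∠JFQ = 67°  [JF∥CV, corresponding at F]
4. ∠FQJ = 79°  [△QJF]
5. ∠CQV = 79°  [J on QC, F on QV]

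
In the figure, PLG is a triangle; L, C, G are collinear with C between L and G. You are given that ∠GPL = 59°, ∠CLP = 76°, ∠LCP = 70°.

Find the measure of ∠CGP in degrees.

1. ∠GLP = 76°  [C on ray LG]
2. ∠LGP = 45°  [△PLG]
3. ∠CGP = 45°  [C on ray GL]

∠CGP = 45°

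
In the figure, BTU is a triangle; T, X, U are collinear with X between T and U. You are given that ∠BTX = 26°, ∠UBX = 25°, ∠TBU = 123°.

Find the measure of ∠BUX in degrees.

1. ∠BTU = 26°  [X on ray TU]
2. ∠BUT = 31°  [△BTU]
3. ∠BUX = 31°  [X on ray UT]

∠BUX = 31°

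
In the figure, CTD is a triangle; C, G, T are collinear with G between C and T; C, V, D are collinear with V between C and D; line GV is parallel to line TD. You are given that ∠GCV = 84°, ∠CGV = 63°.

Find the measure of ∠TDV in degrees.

∠TDV = 33°

1. ∠CVG = 33°  [△CGV]
2. ∠DVG = 147°  [linear pair at V on CD]
3. ∠TDV = 33°  [GV∥TD, co-interior at D–V]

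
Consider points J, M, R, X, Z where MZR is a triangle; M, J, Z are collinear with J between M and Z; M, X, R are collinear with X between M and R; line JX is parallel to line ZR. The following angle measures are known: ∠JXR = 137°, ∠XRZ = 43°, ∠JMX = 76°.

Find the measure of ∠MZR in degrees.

1. ∠MRZ = 43°  [X on ray RM]
2. ∠RMZ = 76°  [J on MZ, X on MR]
3. ∠MZR = 61°  [△MZR]

∠MZR = 61°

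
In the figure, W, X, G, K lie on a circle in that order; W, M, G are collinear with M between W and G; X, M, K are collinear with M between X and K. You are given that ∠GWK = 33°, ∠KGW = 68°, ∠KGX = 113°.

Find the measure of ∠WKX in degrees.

∠WKX = 45°

1. ∠KXW = 68°  [same arc WK]
2. ∠KWX = 67°  [cyclic WXGK, opposite ∠W+∠G]
3. ∠WKX = 45°  [△WXK]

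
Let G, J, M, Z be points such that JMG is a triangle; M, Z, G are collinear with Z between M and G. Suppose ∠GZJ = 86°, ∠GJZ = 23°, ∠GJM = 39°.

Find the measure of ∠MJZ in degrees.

1. ∠JGZ = 71°  [△JZG]
2. ∠JZM = 94°  [linear pair at Z on MG]
3. ∠JGM = 71°  [Z on ray GM]
4. ∠GMJ = 70°  [△JMG]
5. ∠JMZ = 70°  [Z on ray MG]
6. ∠MJZ = 16°  [△JMZ]

∠MJZ = 16°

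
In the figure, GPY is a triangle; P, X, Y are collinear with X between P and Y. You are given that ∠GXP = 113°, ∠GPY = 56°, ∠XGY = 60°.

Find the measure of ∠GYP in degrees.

∠GYP = 53°

1. ∠GXY = 67°  [linear pair at X on PY]
2. ∠GYX = 53°  [△GXY]
3. ∠GYP = 53°  [X on ray YP]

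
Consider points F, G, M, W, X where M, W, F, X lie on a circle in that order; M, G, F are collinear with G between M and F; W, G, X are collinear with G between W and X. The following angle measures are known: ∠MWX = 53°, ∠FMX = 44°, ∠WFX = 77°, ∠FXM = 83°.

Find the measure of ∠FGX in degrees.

∠FGX = 68°

1. ∠MFX = 53°  [same arc MX]
2. ∠FWX = 44°  [same arc FX]
3. ∠FXW = 59°  [△WFX]
4. ∠FGX = 68°  [△FGX]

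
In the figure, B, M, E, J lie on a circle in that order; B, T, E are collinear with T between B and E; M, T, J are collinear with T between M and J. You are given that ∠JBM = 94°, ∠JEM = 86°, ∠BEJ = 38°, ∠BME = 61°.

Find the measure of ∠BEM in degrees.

∠BEM = 48°

1. ∠BMJ = 38°  [same arc BJ]
2. ∠BJM = 48°  [△BMJ]
3. ∠BEM = 48°  [same arc BM]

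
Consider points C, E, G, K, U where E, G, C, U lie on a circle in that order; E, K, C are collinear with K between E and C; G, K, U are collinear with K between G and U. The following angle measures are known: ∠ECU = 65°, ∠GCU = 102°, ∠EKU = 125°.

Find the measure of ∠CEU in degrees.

∠CEU = 18°

1. ∠EGU = 65°  [same arc EU]
2. ∠GEU = 78°  [cyclic EGCU, opposite ∠E+∠C]
3. ∠EUG = 37°  [△EGU]
4. ∠CEU = 18°  [△EKU]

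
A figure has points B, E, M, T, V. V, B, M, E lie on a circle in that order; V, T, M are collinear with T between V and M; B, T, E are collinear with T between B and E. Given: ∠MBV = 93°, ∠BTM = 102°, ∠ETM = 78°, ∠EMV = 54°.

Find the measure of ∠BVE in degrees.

∠BVE = 87°

1. ∠MEV = 87°  [cyclic VBME, opposite ∠B+∠E]
2. ∠ETV = 102°  [vertical angles at T]
3. ∠EBV = 54°  [same arc VE]
4. ∠EVM = 39°  [△VME]
5. ∠BEV = 39°  [△VTE]
6. ∠BVE = 87°  [△VBE]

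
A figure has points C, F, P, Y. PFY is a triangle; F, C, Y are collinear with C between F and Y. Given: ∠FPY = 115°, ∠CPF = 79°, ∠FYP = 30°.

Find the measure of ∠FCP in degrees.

∠FCP = 66°

1. ∠PFY = 35°  [△PFY]
2. ∠CFP = 35°  [C on ray FY]
3. ∠FCP = 66°  [△PFC]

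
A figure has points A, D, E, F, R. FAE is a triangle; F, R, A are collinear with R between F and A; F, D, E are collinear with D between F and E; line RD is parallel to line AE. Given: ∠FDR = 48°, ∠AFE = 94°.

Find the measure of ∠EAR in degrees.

1. ∠AEF = 48°  [RD∥AE, corresponding at D]
2. ∠EAF = 38°  [△FAE]
3. ∠EAR = 38°  [R on ray AF]

∠EAR = 38°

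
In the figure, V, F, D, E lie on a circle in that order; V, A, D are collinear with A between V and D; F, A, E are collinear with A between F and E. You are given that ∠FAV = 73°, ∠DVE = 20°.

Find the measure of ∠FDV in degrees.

∠FDV = 53°

1. ∠DAF = 107°  [linear pair at A on VD]
2. ∠DFE = 20°  [same arc DE]
3. ∠FDV = 53°  [△FAD]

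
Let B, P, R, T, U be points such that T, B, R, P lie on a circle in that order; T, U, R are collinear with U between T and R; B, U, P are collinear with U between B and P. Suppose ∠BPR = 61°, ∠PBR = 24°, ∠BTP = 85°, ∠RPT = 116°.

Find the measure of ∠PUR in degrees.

1. ∠PTR = 24°  [same arc RP]
2. ∠PRT = 40°  [△TRP]
3. ∠PUR = 79°  [△RUP]

∠PUR = 79°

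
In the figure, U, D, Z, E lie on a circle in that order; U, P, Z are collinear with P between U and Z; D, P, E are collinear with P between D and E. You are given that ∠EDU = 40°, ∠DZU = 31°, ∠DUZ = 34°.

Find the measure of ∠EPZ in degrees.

1. ∠EZU = 40°  [same arc UE]
2. ∠DEZ = 34°  [same arc DZ]
3. ∠EPZ = 106°  [△ZPE]

∠EPZ = 106°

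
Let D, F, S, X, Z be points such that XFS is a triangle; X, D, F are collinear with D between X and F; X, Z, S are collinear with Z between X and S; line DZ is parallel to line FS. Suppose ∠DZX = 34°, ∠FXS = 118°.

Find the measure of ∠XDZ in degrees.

1. ∠FSX = 34°  [DZ∥FS, corresponding at Z]
2. ∠SFX = 28°  [△XFS]
3. ∠XDZ = 28°  [DZ∥FS, corresponding at D]

∠XDZ = 28°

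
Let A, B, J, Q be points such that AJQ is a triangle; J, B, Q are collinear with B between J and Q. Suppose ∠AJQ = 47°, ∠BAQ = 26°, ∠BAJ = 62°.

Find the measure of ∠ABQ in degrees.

∠ABQ = 109°

1. ∠AJB = 47°  [B on ray JQ]
2. ∠ABJ = 71°  [△AJB]
3. ∠ABQ = 109°  [linear pair at B on JQ]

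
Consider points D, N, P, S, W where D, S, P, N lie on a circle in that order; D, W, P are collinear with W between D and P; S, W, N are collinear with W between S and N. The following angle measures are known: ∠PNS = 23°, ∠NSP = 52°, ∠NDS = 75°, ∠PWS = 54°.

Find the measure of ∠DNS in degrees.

1. ∠NDP = 52°  [same arc PN]
2. ∠DWN = 54°  [vertical angles at W]
3. ∠DNS = 74°  [△DWN]

∠DNS = 74°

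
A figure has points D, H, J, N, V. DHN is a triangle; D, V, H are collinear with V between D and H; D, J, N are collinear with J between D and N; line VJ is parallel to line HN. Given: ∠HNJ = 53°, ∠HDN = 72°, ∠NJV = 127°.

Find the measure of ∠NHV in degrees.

∠NHV = 55°

1. ∠DNH = 53°  [J on ray ND]
2. ∠DHN = 55°  [△DHN]
3. ∠NHV = 55°  [V on ray HD]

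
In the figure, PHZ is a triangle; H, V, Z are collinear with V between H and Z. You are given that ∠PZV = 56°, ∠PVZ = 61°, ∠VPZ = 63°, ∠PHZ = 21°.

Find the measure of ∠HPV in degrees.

∠HPV = 40°

1. ∠HVP = 119°  [linear pair at V on HZ]
2. ∠PHV = 21°  [V on ray HZ]
3. ∠HPV = 40°  [△PHV]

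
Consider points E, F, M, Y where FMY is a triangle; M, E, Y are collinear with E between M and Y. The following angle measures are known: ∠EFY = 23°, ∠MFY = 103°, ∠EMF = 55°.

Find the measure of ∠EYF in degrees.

1. ∠FMY = 55°  [E on ray MY]
2. ∠FYM = 22°  [△FMY]
3. ∠EYF = 22°  [E on ray YM]

∠EYF = 22°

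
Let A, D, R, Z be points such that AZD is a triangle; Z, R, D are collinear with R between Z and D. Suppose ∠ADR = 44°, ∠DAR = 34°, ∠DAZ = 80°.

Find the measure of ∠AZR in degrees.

1. ∠ADZ = 44°  [R on ray DZ]
2. ∠AZD = 56°  [△AZD]
3. ∠AZR = 56°  [R on ray ZD]

∠AZR = 56°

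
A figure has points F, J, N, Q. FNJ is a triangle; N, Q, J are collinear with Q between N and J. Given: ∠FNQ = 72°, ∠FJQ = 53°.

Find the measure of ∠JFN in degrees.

1. ∠FNJ = 72°  [Q on ray NJ]
2. ∠FJN = 53°  [Q on ray JN]
3. ∠JFN = 55°  [△FNJ]

∠JFN = 55°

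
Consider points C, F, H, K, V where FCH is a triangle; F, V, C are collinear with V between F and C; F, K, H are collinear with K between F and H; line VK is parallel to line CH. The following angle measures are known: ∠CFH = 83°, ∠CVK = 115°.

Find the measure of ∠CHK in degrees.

∠CHK = 32°

1. ∠KFV = 83°  [V on FC, K on FH]
2. ∠FVK = 65°  [linear pair at V on FC]
3. ∠FKV = 32°  [△FVK]
4. ∠HKV = 148°  [linear pair at K on FH]
5. ∠CHK = 32°  [VK∥CH, co-interior at H–K]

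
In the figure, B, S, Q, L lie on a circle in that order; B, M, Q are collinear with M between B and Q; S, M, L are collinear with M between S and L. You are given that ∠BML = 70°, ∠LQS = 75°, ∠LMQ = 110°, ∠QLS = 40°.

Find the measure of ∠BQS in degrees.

1. ∠QMS = 70°  [vertical angles at M]
2. ∠LSQ = 65°  [△SQL]
3. ∠BQS = 45°  [△SMQ]

∠BQS = 45°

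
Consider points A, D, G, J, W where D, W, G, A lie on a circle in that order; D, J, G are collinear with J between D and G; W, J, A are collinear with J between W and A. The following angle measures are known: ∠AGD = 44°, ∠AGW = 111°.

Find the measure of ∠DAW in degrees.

∠DAW = 67°

1. ∠AWD = 44°  [same arc DA]
2. ∠ADW = 69°  [cyclic DWGA, opposite ∠D+∠G]
3. ∠DAW = 67°  [△DWA]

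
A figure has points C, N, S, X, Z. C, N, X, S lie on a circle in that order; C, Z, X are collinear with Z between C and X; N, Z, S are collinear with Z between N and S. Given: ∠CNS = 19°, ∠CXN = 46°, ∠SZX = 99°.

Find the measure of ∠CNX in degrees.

∠CNX = 72°

1. ∠CZN = 99°  [vertical angles at Z]
2. ∠NCX = 62°  [△CZN]
3. ∠CNX = 72°  [△CNX]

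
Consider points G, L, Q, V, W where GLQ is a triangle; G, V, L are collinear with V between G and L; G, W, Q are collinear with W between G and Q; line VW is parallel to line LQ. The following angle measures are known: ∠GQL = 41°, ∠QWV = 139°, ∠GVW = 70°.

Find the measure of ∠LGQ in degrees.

1. ∠GWV = 41°  [VW∥LQ, corresponding at W]
2. ∠VGW = 69°  [△GVW]
3. ∠LGQ = 69°  [V on GL, W on GQ]

∠LGQ = 69°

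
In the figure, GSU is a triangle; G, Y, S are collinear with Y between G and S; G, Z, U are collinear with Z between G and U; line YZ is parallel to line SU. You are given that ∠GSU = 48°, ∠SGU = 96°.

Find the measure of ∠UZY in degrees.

1. ∠GUS = 36°  [△GSU]
2. ∠GZY = 36°  [YZ∥SU, corresponding at Z]
3. ∠UZY = 144°  [linear pair at Z on GU]

∠UZY = 144°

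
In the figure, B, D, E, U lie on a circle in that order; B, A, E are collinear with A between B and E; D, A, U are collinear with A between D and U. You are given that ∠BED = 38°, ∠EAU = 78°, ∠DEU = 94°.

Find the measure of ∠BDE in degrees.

∠BDE = 96°

1. ∠BUD = 38°  [same arc BD]
2. ∠BAD = 78°  [vertical angles at A]
3. ∠DBU = 86°  [cyclic BDEU, opposite ∠B+∠E]
4. ∠BDU = 56°  [△BDU]
5. ∠DBE = 46°  [△BAD]
6. ∠BDE = 96°  [△BDE]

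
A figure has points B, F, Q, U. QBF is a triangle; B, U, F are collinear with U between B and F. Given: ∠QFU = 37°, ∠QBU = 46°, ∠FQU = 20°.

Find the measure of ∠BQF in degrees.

∠BQF = 97°

1. ∠BFQ = 37°  [U on ray FB]
2. ∠FBQ = 46°  [U on ray BF]
3. ∠BQF = 97°  [△QBF]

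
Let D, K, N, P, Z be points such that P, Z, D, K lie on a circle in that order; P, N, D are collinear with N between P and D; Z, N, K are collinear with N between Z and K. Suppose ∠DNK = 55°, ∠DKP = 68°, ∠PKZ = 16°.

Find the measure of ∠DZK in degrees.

1. ∠PNZ = 55°  [vertical angles at N]
2. ∠PDZ = 16°  [same arc PZ]
3. ∠DNZ = 125°  [linear pair at N on PD]
4. ∠DZK = 39°  [△ZND]

∠DZK = 39°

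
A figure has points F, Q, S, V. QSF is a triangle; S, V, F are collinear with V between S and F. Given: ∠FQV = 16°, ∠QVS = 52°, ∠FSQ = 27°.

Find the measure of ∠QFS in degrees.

1. ∠FVQ = 128°  [linear pair at V on SF]
2. ∠QFV = 36°  [△QVF]
3. ∠QFS = 36°  [V on ray FS]

∠QFS = 36°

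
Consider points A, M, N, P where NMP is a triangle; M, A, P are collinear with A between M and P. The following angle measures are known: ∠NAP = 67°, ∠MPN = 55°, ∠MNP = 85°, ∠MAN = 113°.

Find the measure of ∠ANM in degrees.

∠ANM = 27°

1. ∠NMP = 40°  [△NMP]
2. ∠AMN = 40°  [A on ray MP]
3. ∠ANM = 27°  [△NMA]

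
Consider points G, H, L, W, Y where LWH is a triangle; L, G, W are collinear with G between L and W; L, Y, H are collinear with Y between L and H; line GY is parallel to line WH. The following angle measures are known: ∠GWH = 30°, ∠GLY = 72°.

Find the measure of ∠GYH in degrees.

1. ∠HWL = 30°  [G on ray WL]
2. ∠HLW = 72°  [G on LW, Y on LH]
3. ∠LHW = 78°  [△LWH]
4. ∠GYL = 78°  [GY∥WH, corresponding at Y]
5. ∠GYH = 102°  [linear pair at Y on LH]

∠GYH = 102°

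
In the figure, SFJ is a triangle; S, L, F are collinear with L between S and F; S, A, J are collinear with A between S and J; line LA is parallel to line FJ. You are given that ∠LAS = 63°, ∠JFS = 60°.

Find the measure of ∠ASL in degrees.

∠ASL = 57°

1. ∠FJS = 63°  [LA∥FJ, corresponding at A]
2. ∠FSJ = 57°  [△SFJ]
3. ∠ASL = 57°  [L on SF, A on SJ]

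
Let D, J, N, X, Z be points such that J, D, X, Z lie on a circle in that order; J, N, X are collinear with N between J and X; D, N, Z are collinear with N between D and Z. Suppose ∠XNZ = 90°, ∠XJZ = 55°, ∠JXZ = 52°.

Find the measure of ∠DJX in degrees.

1. ∠DNJ = 90°  [vertical angles at N]
2. ∠JDZ = 52°  [same arc JZ]
3. ∠DJX = 38°  [△JND]

∠DJX = 38°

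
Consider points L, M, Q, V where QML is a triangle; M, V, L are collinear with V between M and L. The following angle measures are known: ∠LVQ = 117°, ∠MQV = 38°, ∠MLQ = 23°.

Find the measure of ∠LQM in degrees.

1. ∠MVQ = 63°  [linear pair at V on ML]
2. ∠QMV = 79°  [△QMV]
3. ∠LMQ = 79°  [V on ray ML]
4. ∠LQM = 78°  [△QML]

∠LQM = 78°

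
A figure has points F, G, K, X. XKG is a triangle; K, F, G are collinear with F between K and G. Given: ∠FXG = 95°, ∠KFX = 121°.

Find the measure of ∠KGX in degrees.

∠KGX = 26°

1. ∠GFX = 59°  [linear pair at F on KG]
2. ∠FGX = 26°  [△XFG]
3. ∠KGX = 26°  [F on ray GK]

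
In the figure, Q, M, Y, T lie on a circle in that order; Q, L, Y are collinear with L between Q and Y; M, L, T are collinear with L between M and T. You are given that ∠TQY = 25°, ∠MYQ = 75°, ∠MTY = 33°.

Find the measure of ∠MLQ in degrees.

∠MLQ = 100°

1. ∠TMY = 25°  [same arc YT]
2. ∠MLY = 80°  [△MLY]
3. ∠MLQ = 100°  [linear pair at L on QY]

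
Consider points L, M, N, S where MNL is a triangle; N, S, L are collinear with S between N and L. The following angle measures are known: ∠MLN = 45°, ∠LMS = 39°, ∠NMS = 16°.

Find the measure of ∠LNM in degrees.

∠LNM = 80°

1. ∠MLS = 45°  [S on ray LN]
2. ∠LSM = 96°  [△MSL]
3. ∠MSN = 84°  [linear pair at S on NL]
4. ∠MNS = 80°  [△MNS]
5. ∠LNM = 80°  [S on ray NL]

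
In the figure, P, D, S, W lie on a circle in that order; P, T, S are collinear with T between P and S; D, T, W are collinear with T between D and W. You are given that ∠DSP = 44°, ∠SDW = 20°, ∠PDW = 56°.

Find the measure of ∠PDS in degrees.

1. ∠SPW = 20°  [same arc SW]
2. ∠PSW = 56°  [same arc PW]
3. ∠PWS = 104°  [△PSW]
4. ∠PDS = 76°  [cyclic PDSW, opposite ∠D+∠W]

∠PDS = 76°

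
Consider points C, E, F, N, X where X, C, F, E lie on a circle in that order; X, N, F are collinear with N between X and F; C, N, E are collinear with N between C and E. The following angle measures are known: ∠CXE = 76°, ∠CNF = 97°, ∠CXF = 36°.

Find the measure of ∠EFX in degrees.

1. ∠ENX = 97°  [vertical angles at N]
2. ∠CEF = 36°  [same arc CF]
3. ∠ENF = 83°  [linear pair at N on XF]
4. ∠EFX = 61°  [△FNE]

∠EFX = 61°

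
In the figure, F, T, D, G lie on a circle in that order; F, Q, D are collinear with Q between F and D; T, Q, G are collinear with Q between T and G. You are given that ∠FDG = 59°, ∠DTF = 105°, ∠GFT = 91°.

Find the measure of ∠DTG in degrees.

∠DTG = 46°

1. ∠DGF = 75°  [cyclic FTDG, opposite ∠T+∠G]
2. ∠DFG = 46°  [△FDG]
3. ∠DTG = 46°  [same arc DG]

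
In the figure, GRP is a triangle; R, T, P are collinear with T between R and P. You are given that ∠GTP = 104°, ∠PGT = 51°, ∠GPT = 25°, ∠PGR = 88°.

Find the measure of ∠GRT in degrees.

∠GRT = 67°

1. ∠GPR = 25°  [T on ray PR]
2. ∠GRP = 67°  [△GRP]
3. ∠GRT = 67°  [T on ray RP]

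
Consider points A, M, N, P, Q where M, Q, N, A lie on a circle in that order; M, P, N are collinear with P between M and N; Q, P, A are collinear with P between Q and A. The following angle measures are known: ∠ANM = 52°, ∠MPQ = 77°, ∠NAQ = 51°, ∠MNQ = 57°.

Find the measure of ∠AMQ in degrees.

1. ∠AQM = 52°  [same arc MA]
2. ∠MAQ = 57°  [same arc MQ]
3. ∠AMQ = 71°  [△MQA]

∠AMQ = 71°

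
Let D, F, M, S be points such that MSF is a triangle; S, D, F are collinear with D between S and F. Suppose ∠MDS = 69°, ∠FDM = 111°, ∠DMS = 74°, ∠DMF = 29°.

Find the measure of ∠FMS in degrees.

∠FMS = 103°

1. ∠DSM = 37°  [△MSD]
2. ∠DFM = 40°  [△MDF]
3. ∠FSM = 37°  [D on ray SF]
4. ∠MFS = 40°  [D on ray FS]
5. ∠FMS = 103°  [△MSF]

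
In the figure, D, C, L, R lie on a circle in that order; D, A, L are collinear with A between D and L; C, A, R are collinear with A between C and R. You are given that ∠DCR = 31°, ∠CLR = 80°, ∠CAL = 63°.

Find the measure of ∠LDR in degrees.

∠LDR = 68°

1. ∠CDR = 100°  [cyclic DCLR, opposite ∠D+∠L]
2. ∠DAR = 63°  [vertical angles at A]
3. ∠CRD = 49°  [△DCR]
4. ∠LDR = 68°  [△DAR]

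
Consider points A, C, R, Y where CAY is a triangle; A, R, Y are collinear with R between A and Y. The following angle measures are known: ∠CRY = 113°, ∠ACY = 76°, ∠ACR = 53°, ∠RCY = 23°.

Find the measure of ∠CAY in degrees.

1. ∠ARC = 67°  [linear pair at R on AY]
2. ∠CAR = 60°  [△CAR]
3. ∠CAY = 60°  [R on ray AY]

∠CAY = 60°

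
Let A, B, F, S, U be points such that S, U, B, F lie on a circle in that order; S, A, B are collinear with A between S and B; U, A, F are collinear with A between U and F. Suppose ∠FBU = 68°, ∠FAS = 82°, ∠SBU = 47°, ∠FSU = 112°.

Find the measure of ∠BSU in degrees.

∠BSU = 61°

1. ∠BAU = 82°  [vertical angles at A]
2. ∠SFU = 47°  [same arc SU]
3. ∠FUS = 21°  [△SUF]
4. ∠SAU = 98°  [linear pair at A on SB]
5. ∠BSU = 61°  [△SAU]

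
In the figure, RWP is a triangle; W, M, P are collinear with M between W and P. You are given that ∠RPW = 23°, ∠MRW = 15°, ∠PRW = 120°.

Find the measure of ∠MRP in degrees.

1. ∠PWR = 37°  [△RWP]
2. ∠MPR = 23°  [M on ray PW]
3. ∠MWR = 37°  [M on ray WP]
4. ∠RMW = 128°  [△RWM]
5. ∠PMR = 52°  [linear pair at M on WP]
6. ∠MRP = 105°  [△RMP]

∠MRP = 105°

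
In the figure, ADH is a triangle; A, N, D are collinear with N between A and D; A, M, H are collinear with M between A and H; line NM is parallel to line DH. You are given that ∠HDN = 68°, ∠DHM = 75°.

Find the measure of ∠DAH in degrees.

∠DAH = 37°

1. ∠ADH = 68°  [N on ray DA]
2. ∠AHD = 75°  [M on ray HA]
3. ∠DAH = 37°  [△ADH]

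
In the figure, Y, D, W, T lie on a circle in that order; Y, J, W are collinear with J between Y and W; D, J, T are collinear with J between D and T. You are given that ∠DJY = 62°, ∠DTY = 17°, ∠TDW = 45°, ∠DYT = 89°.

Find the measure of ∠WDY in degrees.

∠WDY = 119°

1. ∠DWY = 17°  [same arc YD]
2. ∠TDY = 74°  [△YDT]
3. ∠DYW = 44°  [△YJD]
4. ∠WDY = 119°  [△YDW]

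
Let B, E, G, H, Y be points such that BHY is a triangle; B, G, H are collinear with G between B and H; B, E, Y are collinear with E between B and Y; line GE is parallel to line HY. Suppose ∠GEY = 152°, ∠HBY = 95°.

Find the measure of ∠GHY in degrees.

∠GHY = 57°

1. ∠BEG = 28°  [linear pair at E on BY]
2. ∠EBG = 95°  [G on BH, E on BY]
3. ∠BGE = 57°  [△BGE]
4. ∠EGH = 123°  [linear pair at G on BH]
5. ∠GHY = 57°  [GE∥HY, co-interior at H–G]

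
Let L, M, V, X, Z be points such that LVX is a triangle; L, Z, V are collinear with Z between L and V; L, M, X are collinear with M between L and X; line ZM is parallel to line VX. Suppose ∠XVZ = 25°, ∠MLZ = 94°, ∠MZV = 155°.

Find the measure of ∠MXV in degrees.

∠MXV = 61°

1. ∠LVX = 25°  [Z on ray VL]
2. ∠VLX = 94°  [Z on LV, M on LX]
3. ∠LXV = 61°  [△LVX]
4. ∠MXV = 61°  [M on ray XL]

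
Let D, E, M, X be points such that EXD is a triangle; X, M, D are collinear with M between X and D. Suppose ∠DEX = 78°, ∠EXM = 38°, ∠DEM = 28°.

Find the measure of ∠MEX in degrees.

1. ∠DXE = 38°  [M on ray XD]
2. ∠EDX = 64°  [△EXD]
3. ∠EDM = 64°  [M on ray DX]
4. ∠DME = 88°  [△EMD]
5. ∠EMX = 92°  [linear pair at M on XD]
6. ∠MEX = 50°  [△EXM]

∠MEX = 50°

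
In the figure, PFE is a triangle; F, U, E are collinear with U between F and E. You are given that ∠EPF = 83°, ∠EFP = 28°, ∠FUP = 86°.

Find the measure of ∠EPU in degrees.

1. ∠FEP = 69°  [△PFE]
2. ∠EUP = 94°  [linear pair at U on FE]
3. ∠PEU = 69°  [U on ray EF]
4. ∠EPU = 17°  [△PUE]

∠EPU = 17°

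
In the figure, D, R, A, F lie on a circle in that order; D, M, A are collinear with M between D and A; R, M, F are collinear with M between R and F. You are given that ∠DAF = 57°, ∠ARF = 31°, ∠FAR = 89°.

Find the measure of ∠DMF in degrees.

1. ∠DRF = 57°  [same arc DF]
2. ∠ADF = 31°  [same arc AF]
3. ∠FDR = 91°  [cyclic DRAF, opposite ∠D+∠A]
4. ∠DFR = 32°  [△DRF]
5. ∠DMF = 117°  [△DMF]

∠DMF = 117°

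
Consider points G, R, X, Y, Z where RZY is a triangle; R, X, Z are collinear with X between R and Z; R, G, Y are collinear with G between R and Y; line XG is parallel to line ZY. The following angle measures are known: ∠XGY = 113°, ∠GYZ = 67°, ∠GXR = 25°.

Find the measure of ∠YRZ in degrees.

1. ∠RYZ = 67°  [G on ray YR]
2. ∠RZY = 25°  [XG∥ZY, corresponding at X]
3. ∠YRZ = 88°  [△RZY]

∠YRZ = 88°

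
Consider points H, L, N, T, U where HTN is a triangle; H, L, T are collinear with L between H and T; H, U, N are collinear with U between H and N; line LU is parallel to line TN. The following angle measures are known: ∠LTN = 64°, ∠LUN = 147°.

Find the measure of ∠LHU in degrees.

∠LHU = 83°

1. ∠HTN = 64°  [L on ray TH]
2. ∠HUL = 33°  [linear pair at U on HN]
3. ∠HLU = 64°  [LU∥TN, corresponding at L]
4. ∠LHU = 83°  [△HLU]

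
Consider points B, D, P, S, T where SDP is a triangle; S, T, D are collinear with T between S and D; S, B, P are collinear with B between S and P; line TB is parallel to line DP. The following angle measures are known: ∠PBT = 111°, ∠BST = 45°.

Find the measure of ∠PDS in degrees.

∠PDS = 66°

1. ∠SBT = 69°  [linear pair at B on SP]
2. ∠BTS = 66°  [△STB]
3. ∠PDS = 66°  [TB∥DP, corresponding at T]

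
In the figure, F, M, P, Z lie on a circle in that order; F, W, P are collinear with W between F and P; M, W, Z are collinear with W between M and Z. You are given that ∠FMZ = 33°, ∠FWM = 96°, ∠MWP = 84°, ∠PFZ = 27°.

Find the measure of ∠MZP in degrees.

1. ∠FPZ = 33°  [same arc FZ]
2. ∠PWZ = 96°  [vertical angles at W]
3. ∠MZP = 51°  [△PWZ]

∠MZP = 51°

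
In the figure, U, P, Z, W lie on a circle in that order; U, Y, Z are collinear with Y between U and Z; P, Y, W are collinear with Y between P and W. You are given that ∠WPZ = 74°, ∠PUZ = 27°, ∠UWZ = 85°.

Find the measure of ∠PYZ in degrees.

∠PYZ = 48°

1. ∠UPZ = 95°  [cyclic UPZW, opposite ∠P+∠W]
2. ∠PZU = 58°  [△UPZ]
3. ∠PYZ = 48°  [△PYZ]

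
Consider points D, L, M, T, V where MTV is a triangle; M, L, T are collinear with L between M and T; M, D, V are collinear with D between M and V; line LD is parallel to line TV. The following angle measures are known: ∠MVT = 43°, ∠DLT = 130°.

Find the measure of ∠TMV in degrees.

1. ∠LDM = 43°  [LD∥TV, corresponding at D]
2. ∠DLM = 50°  [linear pair at L on MT]
3. ∠DML = 87°  [△MLD]
4. ∠TMV = 87°  [L on MT, D on MV]

∠TMV = 87°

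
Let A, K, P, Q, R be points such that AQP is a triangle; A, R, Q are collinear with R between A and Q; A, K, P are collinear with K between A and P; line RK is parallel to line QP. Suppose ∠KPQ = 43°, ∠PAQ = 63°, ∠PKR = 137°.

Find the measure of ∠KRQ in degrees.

1. ∠APQ = 43°  [K on ray PA]
2. ∠AQP = 74°  [△AQP]
3. ∠ARK = 74°  [RK∥QP, corresponding at R]
4. ∠KRQ = 106°  [linear pair at R on AQ]

∠KRQ = 106°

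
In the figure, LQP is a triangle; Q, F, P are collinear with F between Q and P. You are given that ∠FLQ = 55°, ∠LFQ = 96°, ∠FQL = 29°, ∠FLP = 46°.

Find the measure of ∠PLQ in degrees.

1. ∠LFP = 84°  [linear pair at F on QP]
2. ∠LQP = 29°  [F on ray QP]
3. ∠FPL = 50°  [△LFP]
4. ∠LPQ = 50°  [F on ray PQ]
5. ∠PLQ = 101°  [△LQP]

∠PLQ = 101°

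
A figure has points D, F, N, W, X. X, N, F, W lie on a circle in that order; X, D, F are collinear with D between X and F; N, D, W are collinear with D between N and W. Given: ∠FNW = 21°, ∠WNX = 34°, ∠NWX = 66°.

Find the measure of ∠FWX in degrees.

∠FWX = 125°

1. ∠FXW = 21°  [same arc FW]
2. ∠WFX = 34°  [same arc XW]
3. ∠FWX = 125°  [△XFW]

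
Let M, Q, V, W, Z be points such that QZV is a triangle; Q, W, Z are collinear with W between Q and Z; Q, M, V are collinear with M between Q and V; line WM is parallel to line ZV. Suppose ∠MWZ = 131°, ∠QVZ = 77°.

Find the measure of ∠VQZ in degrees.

1. ∠MWQ = 49°  [linear pair at W on QZ]
2. ∠QMW = 77°  [WM∥ZV, corresponding at M]
3. ∠MQW = 54°  [△QWM]
4. ∠VQZ = 54°  [W on QZ, M on QV]

∠VQZ = 54°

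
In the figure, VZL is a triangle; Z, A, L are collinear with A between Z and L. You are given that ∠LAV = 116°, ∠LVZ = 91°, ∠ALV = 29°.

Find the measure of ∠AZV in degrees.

∠AZV = 60°

1. ∠VLZ = 29°  [A on ray LZ]
2. ∠LZV = 60°  [△VZL]
3. ∠AZV = 60°  [A on ray ZL]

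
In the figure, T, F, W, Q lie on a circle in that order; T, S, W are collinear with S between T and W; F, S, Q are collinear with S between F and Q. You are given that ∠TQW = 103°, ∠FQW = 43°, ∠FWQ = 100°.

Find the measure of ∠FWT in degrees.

∠FWT = 60°

1. ∠TFW = 77°  [cyclic TFWQ, opposite ∠F+∠Q]
2. ∠FTW = 43°  [same arc FW]
3. ∠FWT = 60°  [△TFW]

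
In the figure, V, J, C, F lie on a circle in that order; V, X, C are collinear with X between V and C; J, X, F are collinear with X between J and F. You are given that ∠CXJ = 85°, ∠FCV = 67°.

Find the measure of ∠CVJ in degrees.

1. ∠JXV = 95°  [linear pair at X on VC]
2. ∠FJV = 67°  [same arc VF]
3. ∠CVJ = 18°  [△VXJ]

∠CVJ = 18°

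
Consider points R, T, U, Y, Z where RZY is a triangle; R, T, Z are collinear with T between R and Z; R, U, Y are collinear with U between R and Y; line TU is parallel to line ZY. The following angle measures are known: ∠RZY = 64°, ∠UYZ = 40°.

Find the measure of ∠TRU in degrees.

∠TRU = 76°

1. ∠RYZ = 40°  [U on ray YR]
2. ∠YRZ = 76°  [△RZY]
3. ∠TRU = 76°  [T on RZ, U on RY]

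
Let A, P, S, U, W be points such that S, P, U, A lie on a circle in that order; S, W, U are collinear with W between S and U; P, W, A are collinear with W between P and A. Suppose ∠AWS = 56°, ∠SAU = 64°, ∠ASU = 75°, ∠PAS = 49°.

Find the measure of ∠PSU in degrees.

∠PSU = 15°

1. ∠SPU = 116°  [cyclic SPUA, opposite ∠P+∠A]
2. ∠PUS = 49°  [same arc SP]
3. ∠PSU = 15°  [△SPU]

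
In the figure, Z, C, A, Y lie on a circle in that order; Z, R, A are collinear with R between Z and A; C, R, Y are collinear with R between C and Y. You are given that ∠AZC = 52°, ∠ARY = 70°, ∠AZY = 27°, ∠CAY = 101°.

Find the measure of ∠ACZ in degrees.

1. ∠AYC = 52°  [same arc CA]
2. ∠YAZ = 58°  [△ARY]
3. ∠AYZ = 95°  [△ZAY]
4. ∠ACZ = 85°  [cyclic ZCAY, opposite ∠C+∠Y]

∠ACZ = 85°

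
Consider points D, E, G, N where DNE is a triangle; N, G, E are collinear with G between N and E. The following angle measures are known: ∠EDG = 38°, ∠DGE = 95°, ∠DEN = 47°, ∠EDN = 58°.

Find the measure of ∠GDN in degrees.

∠GDN = 20°

1. ∠DGN = 85°  [linear pair at G on NE]
2. ∠DNE = 75°  [△DNE]
3. ∠DNG = 75°  [G on ray NE]
4. ∠GDN = 20°  [△DNG]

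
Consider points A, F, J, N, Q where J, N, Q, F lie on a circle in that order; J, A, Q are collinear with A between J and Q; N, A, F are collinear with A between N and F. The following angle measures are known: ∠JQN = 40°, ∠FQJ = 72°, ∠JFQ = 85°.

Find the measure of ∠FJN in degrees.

∠FJN = 68°

1. ∠JFN = 40°  [same arc JN]
2. ∠FNJ = 72°  [same arc JF]
3. ∠FJN = 68°  [△JNF]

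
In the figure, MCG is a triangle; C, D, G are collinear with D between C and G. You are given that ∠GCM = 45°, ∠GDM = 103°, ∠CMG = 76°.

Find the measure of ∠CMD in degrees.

∠CMD = 58°

1. ∠DCM = 45°  [D on ray CG]
2. ∠CDM = 77°  [linear pair at D on CG]
3. ∠CMD = 58°  [△MCD]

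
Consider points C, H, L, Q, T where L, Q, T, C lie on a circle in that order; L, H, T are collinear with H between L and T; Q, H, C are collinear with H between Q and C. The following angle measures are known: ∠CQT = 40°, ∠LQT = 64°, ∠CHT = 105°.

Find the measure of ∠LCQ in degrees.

∠LCQ = 65°

1. ∠CLT = 40°  [same arc TC]
2. ∠CHL = 75°  [linear pair at H on LT]
3. ∠LCQ = 65°  [△LHC]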